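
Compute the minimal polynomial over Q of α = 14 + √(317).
m_α(x) = x^2 - 28x - 121

From α - 14 = √(317), squaring gives (α - 14)^2 = 317, i.e. α^2 - 28α + 196 = 317, so α^2 - 28α - 121 = 0. The discriminant of x^2 - 28x - 121 is (-28)^2 - 4·(-121) = 784 + 484 = 1268, and 4·(317) is not a perfect square in Q since 317 is squarefree and ≠ 1. Hence x^2 - 28x - 121 is irreducible over Q and is the minimal polynomial of α.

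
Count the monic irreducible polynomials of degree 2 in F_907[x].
There are 410871 monic irreducible polynomials of degree 2 over F_907

Each element of F_{907^2} that lies in no proper subfield is a root of exactly one monic irreducible of degree 2 over F_907, and each such polynomial has 2 distinct roots in F_{907^2}. By Möbius inversion the count is N_907(2) = (1/2) Σ_{d|2} μ(2/d) · 907^d = (1/2)(μ(2)·907^1 + μ(1)·907^2) = 821742/2 = 410871.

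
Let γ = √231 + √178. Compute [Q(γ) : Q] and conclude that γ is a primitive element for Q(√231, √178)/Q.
[Q(γ) : Q] = 4 (equivalently, Q(γ) = Q(√231, √178))

Obviously Q(γ) ⊆ Q(√231, √178), and [Q(√231, √178):Q] = 4 (since 231, 178 are distinct squarefree integers > 1 with 41118 not a perfect square). To show equality we compute the minimal polynomial of γ. From γ = √231 + √178: γ^2 = 231 + 2√(41118) + 178 = 409 + 2√(41118), so γ^2 - 409 = 2√(41118); squaring, (γ^2 - 409)^2 = 4·41118, i.e. γ^4 - 818γ^2 + 167281 - 164472 = 0, i.e. γ^4 - 818γ^2 + 2809 = 0. So γ is a root of x^4 - 818x^2 + 2809. This polynomial is irreducible over Q: it has no rational root (each ±√231 ± √178 is irrational), and any factorization into two quadratics over Q would force √(41118) ∈ Q (pairing opposite roots) or √231, √178 ∈ Q (other pairings), all impossible. Hence [Q(γ):Q] = 4 = [Q(√231, √178):Q], so Q(γ) = Q(√231, √178).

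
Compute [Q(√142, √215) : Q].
[Q(√142, √215) : Q] = 4

[Q(√142):Q] = 2 (min poly x^2 - 142, irreducible since 142 is squarefree > 1). For the top step, suppose √215 ∈ Q(√142), say √215 = c + d√142 with c, d ∈ Q. Squaring: 215 = c^2 + 142d^2 + 2cd√142. Since √142 ∉ Q this forces 2cd = 0. If d = 0 then √215 = c ∈ Q, contradicting 215 squarefree > 1. If c = 0 then 215 = 142d^2, so 142·215 = (142d)^2 is a perfect square in Q — but 142·215 = 30530 is not a perfect square (since 142 and 215 are distinct squarefree integers). Contradiction. Hence √215 ∉ Q(√142), so x^2 - 215 stays irreducible over Q(√142) and [Q(√142, √215) : Q(√142)] = 2. By the tower law, [Q(√142, √215) : Q] = 2 · 2 = 4.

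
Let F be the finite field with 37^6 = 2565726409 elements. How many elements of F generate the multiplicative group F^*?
There are φ(2565726408) = 646652160 primitive elements

F_q^* is cyclic of order q - 1 = 2565726408. A cyclic group of order m has exactly φ(m) generators. Here m = 2565726408 = 2^3 · 3^3 · 7 · 19 · 31 · 43 · 67, so the number of primitive elements is φ(2565726408) = 646652160.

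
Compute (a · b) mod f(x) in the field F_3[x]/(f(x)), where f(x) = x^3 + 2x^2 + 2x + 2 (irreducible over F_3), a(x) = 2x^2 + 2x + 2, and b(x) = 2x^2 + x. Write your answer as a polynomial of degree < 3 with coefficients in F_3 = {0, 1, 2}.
a · b ≡ 2x^2 + x + 1 (mod f(x))

Multiply in F_3[x]: a(x)·b(x) = (2x^2 + 2x + 2)·(2x^2 + x) = x^4 + 2x. This has degree ≥ 3, so divide by f(x) over F_3: x^4 + 2x = (x + 1)·(x^3 + 2x^2 + 2x + 2) + (2x^2 + x + 1). Hence a·b ≡ 2x^2 + x + 1 (mod f). (F_3[x]/(f) is a field with 3^3 = 27 elements since f is irreducible of degree 3.)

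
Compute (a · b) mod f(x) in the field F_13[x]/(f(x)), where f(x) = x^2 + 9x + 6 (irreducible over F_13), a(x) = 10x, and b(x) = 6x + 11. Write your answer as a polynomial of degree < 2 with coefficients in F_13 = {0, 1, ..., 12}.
a · b ≡ 12x + 4 (mod f(x))

Multiply in F_13[x]: a(x)·b(x) = (10x)·(6x + 11) = 8x^2 + 6x. This has degree ≥ 2, so divide by f(x) over F_13: 8x^2 + 6x = (8)·(x^2 + 9x + 6) + (12x + 4). Hence a·b ≡ 12x + 4 (mod f). (F_13[x]/(f) is a field with 13^2 = 169 elements since f is irreducible of degree 2.)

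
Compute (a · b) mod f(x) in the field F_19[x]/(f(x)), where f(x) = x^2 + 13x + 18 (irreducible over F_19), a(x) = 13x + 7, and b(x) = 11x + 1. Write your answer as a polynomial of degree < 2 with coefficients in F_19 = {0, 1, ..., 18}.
a · b ≡ 17x + 17 (mod f(x))

Multiply in F_19[x]: a(x)·b(x) = (13x + 7)·(11x + 1) = 10x^2 + 14x + 7. This has degree ≥ 2, so divide by f(x) over F_19: 10x^2 + 14x + 7 = (10)·(x^2 + 13x + 18) + (17x + 17). Hence a·b ≡ 17x + 17 (mod f). (F_19[x]/(f) is a field with 19^2 = 361 elements since f is irreducible of degree 2.)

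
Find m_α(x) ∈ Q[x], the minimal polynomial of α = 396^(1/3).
m_α(x) = x^3 - 396

α satisfies α^3 = 396, so x^3 - 396 annihilates α. By the rational root test, a rational root p/q (in lowest terms) of x^3 - 396 would satisfy p^3 = 396 q^3, forcing q = 1 and p^3 = 396; but 396 is not a perfect cube, contradiction. A monic cubic over Q with no rational root is irreducible (any nontrivial factorization would include a linear factor). Hence x^3 - 396 is the minimal polynomial of α, and in particular [Q(α):Q] = 3.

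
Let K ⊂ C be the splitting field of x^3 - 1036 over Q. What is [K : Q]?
[K : Q] = 6

The roots of x^3 - 1036 are ∛1036, ω∛1036, ω^2∛1036 where ω = e^(2πi/3) is a primitive cube root of unity, so K = Q(∛1036, ω). Now [Q(∛1036):Q] = 3 (since 1036 is not a perfect cube, x^3 - 1036 is irreducible) and [Q(ω):Q] = 2. Both 2 and 3 divide [K:Q], and [K:Q] ≤ 3·2 = 6, so [K:Q] = 6. (Equivalently: Q(∛1036) ⊂ R but ω ∉ R, so [K : Q(∛1036)] = 2.)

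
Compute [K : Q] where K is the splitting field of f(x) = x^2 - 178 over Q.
[K : Q] = 2

f(x) = x^2 - 178 factors as (x - √178)(x + √178). The splitting field is K = Q(√178). Since 178 is squarefree and > 1, it is not a perfect square, so x^2 - 178 is irreducible over Q and [Q(√178) : Q] = 2. Hence [K : Q] = 2.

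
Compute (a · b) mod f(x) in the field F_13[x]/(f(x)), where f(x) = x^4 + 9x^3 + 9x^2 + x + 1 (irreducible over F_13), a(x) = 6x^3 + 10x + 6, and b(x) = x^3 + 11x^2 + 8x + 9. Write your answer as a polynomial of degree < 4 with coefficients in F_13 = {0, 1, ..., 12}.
a · b ≡ 4x^3 + 11x^2 + 9x + 2 (mod f(x))

Multiply in F_13[x]: a(x)·b(x) = (6x^3 + 10x + 6)·(x^3 + 11x^2 + 8x + 9) = 6x^6 + x^5 + 6x^4 + x^3 + 3x^2 + 8x + 2. This has degree ≥ 4, so divide by f(x) over F_13: 6x^6 + x^5 + 6x^4 + x^3 + 3x^2 + 8x + 2 = (6x^2 + 12x)·(x^4 + 9x^3 + 9x^2 + x + 1) + (4x^3 + 11x^2 + 9x + 2). Hence a·b ≡ 4x^3 + 11x^2 + 9x + 2 (mod f). (F_13[x]/(f) is a field with 13^4 = 28561 elements since f is irreducible of degree 4.)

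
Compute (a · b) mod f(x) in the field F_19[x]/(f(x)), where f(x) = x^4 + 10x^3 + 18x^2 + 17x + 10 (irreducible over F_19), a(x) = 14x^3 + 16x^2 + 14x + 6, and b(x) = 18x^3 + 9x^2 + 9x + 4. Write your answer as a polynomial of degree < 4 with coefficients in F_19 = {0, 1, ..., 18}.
a · b ≡ 18x^3 + 13x^2 + 10x + 13 (mod f(x))

Multiply in F_19[x]: a(x)·b(x) = (14x^3 + 16x^2 + 14x + 6)·(18x^3 + 9x^2 + 9x + 4) = 5x^6 + 15x^5 + 9x^4 + 16x^3 + 16x^2 + 15x + 5. This has degree ≥ 4, so divide by f(x) over F_19: 5x^6 + 15x^5 + 9x^4 + 16x^3 + 16x^2 + 15x + 5 = (5x^2 + 3x + 3)·(x^4 + 10x^3 + 18x^2 + 17x + 10) + (18x^3 + 13x^2 + 10x + 13). Hence a·b ≡ 18x^3 + 13x^2 + 10x + 13 (mod f). (F_19[x]/(f) is a field with 19^4 = 130321 elements since f is irreducible of degree 4.)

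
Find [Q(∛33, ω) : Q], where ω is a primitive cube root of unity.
[Q(∛33, ω) : Q] = 6

[Q(∛33):Q] = 3 (min poly x^3 - 33, irreducible since 33 is not a perfect cube). [Q(ω):Q] = 2 (min poly x^2 + x + 1). Since Q(∛33) ⊂ R and ω ∉ R, we have ω ∉ Q(∛33), so x^2 + x + 1 remains irreducible over Q(∛33) and [Q(∛33, ω) : Q(∛33)] = 2. By the tower law, [Q(∛33, ω) : Q] = 3 · 2 = 6. (In fact Q(∛33, ω) is the splitting field of x^3 - 33 over Q.)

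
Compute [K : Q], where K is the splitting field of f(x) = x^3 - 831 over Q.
[K : Q] = 6

The roots of x^3 - 831 are ∛831, ω∛831, ω^2∛831 where ω = e^(2πi/3) is a primitive cube root of unity, so K = Q(∛831, ω). Now [Q(∛831):Q] = 3 (since 831 is not a perfect cube, x^3 - 831 is irreducible) and [Q(ω):Q] = 2. Both 2 and 3 divide [K:Q], and [K:Q] ≤ 3·2 = 6, so [K:Q] = 6. (Equivalently: Q(∛831) ⊂ R but ω ∉ R, so [K : Q(∛831)] = 2.)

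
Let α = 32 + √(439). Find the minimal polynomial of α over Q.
m_α(x) = x^2 - 64x + 585

From α - 32 = √(439), squaring gives (α - 32)^2 = 439, i.e. α^2 - 64α + 1024 = 439, so α^2 - 64α + 585 = 0. The discriminant of x^2 - 64x + 585 is (-64)^2 - 4·(585) = 4096 - 2340 = 1756, and 4·(439) is not a perfect square in Q since 439 is squarefree and ≠ 1. Hence x^2 - 64x + 585 is irreducible over Q and is the minimal polynomial of α.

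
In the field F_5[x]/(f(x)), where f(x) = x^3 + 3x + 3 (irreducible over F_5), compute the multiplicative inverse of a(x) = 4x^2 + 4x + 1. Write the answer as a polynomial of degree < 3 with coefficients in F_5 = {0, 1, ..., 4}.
a(x)^(-1) ≡ 3x + 2 (mod f(x))

Since f is irreducible over F_5, F_5[x]/(f) is a field and a(x) ≠ 0 has an inverse. Apply the extended Euclidean algorithm to f(x) and a(x) in F_5[x]: f(x) = (4x + 1)·a(x) + (2). The last nonzero remainder is the constant 2 = gcd(f, a) in F_5. Back-substituting through the division chain expresses 2 = s(x)·a(x) + t(x)·f(x) with s(x) ≡ x + 4 (mod f), so (x + 4)·a(x) ≡ 2 (mod f). Multiplying by 2^(-1) ≡ 3 in F_5 gives a(x)^(-1) ≡ 3·(x + 4) ≡ 3x + 2 (mod f). Check: (4x^2 + 4x + 1)·(3x + 2) = 2x^3 + x + 2 ≡ 1 (mod x^3 + 3x + 3).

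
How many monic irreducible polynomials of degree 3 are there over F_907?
There are 248713912 monic irreducible polynomials of degree 3 over F_907

Each element of F_{907^3} that lies in no proper subfield is a root of exactly one monic irreducible of degree 3 over F_907, and each such polynomial has 3 distinct roots in F_{907^3}. By Möbius inversion the count is N_907(3) = (1/3) Σ_{d|3} μ(3/d) · 907^d = (1/3)(μ(3)·907^1 + μ(1)·907^3) = 746141736/3 = 248713912.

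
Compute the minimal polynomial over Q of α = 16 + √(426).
m_α(x) = x^2 - 32x - 170

From α - 16 = √(426), squaring gives (α - 16)^2 = 426, i.e. α^2 - 32α + 256 = 426, so α^2 - 32α - 170 = 0. The discriminant of x^2 - 32x - 170 is (-32)^2 - 4·(-170) = 1024 + 680 = 1704, and 4·(426) is not a perfect square in Q since 426 is squarefree and ≠ 1. Hence x^2 - 32x - 170 is irreducible over Q and is the minimal polynomial of α.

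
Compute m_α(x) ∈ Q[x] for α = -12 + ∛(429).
m_α(x) = x^3 + 36x^2 + 432x + 1299

Set β = α + 12 = ∛(429), so β^3 = 429. Then (α + 12)^3 - 429 = 0, i.e. α is a root of g(x) = (x + 12)^3 - 429 = x^3 + 36x^2 + 432x + 1299. Since g(x) = h(x + 12) where h(x) = x^3 - 429, and h is irreducible over Q (because 429 is not a perfect cube, so h has no rational root, and a monic cubic with no rational root is irreducible), g is also irreducible (irreducibility is preserved under the substitution x → x + 12). Hence m_α(x) = x^3 + 36x^2 + 432x + 1299.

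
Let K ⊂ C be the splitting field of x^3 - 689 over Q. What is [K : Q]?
[K : Q] = 6

The roots of x^3 - 689 are ∛689, ω∛689, ω^2∛689 where ω = e^(2πi/3) is a primitive cube root of unity, so K = Q(∛689, ω). Now [Q(∛689):Q] = 3 (since 689 is not a perfect cube, x^3 - 689 is irreducible) and [Q(ω):Q] = 2. Both 2 and 3 divide [K:Q], and [K:Q] ≤ 3·2 = 6, so [K:Q] = 6. (Equivalently: Q(∛689) ⊂ R but ω ∉ R, so [K : Q(∛689)] = 2.)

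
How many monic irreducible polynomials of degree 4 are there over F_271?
There are 1348376760 monic irreducible polynomials of degree 4 over F_271

Each element of F_{271^4} that lies in no proper subfield is a root of exactly one monic irreducible of degree 4 over F_271, and each such polynomial has 4 distinct roots in F_{271^4}. By Möbius inversion the count is N_271(4) = (1/4) Σ_{d|4} μ(4/d) · 271^d = (1/4)(μ(4)·271^1 + μ(2)·271^2 + μ(1)·271^4) = 5393507040/4 = 1348376760.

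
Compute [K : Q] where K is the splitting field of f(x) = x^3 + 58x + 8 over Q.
[K : Q] = 6

By the rational root test, any rational root of the monic integer polynomial f(x) = x^3 + 58x + 8 must be an integer dividing the constant term 8, i.e. one of ±{1, 2, 4, 8}. Evaluating: f(1) = 67, f(-1) = -51, f(2) = 132, f(-2) = -116, f(4) = 304, f(-4) = -288, f(8) = 984, f(-8) = -968; none is 0, so f has no rational root and is therefore irreducible over Q (a cubic with no linear factor over a field is irreducible). For an irreducible cubic, the Galois group is A_3 or S_3 according as the discriminant disc(f) = -4a^3 - 27b^2 = -4·(58)^3 - 27·(8)^2 = -782176 is or is not a square in Q. Here disc(f) = -782176 is not a perfect square in Q, so the Galois group of f over Q is not contained in A_3 and must be all of S_3. The splitting field has degree |S_3| = 6 over Q, so [K : Q] = 6.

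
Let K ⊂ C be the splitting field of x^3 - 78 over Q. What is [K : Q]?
[K : Q] = 6

The roots of x^3 - 78 are ∛78, ω∛78, ω^2∛78 where ω = e^(2πi/3) is a primitive cube root of unity, so K = Q(∛78, ω). Now [Q(∛78):Q] = 3 (since 78 is not a perfect cube, x^3 - 78 is irreducible) and [Q(ω):Q] = 2. Both 2 and 3 divide [K:Q], and [K:Q] ≤ 3·2 = 6, so [K:Q] = 6. (Equivalently: Q(∛78) ⊂ R but ω ∉ R, so [K : Q(∛78)] = 2.)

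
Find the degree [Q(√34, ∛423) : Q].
[Q(√34, ∛423) : Q] = 6

Let L = Q(√34, ∛423). Since Q(√34) ⊂ L and [Q(√34):Q] = 2, the tower law gives 2 | [L:Q]. Likewise Q(∛423) ⊂ L with [Q(∛423):Q] = 3 (because 423 is not a perfect cube), so 3 | [L:Q]. As gcd(2,3) = 1, [L:Q] is divisible by 6. Conversely L is generated over Q by √34 and ∛423, so [L:Q] ≤ 2·3 = 6. Therefore [Q(√34, ∛423) : Q] = 6.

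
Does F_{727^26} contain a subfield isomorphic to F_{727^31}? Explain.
No: F_{727^31} is not a subfield of F_{727^26}

F_{p^m} embeds in F_{p^n} iff m | n. Here 31 ∤ 26 (since 26 = 0·31 + 26 with remainder 26 ≠ 0), so F_{727^31} is not a subfield of F_{727^26}. Equivalently: if it were, the tower law would give 31 = [F_{727^31}:F_727] dividing [F_{727^26}:F_727] = 26, contradiction.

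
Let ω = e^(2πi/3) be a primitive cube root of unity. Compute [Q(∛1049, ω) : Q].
[Q(∛1049, ω) : Q] = 6

[Q(∛1049):Q] = 3 (min poly x^3 - 1049, irreducible since 1049 is not a perfect cube). [Q(ω):Q] = 2 (min poly x^2 + x + 1). Since Q(∛1049) ⊂ R and ω ∉ R, we have ω ∉ Q(∛1049), so x^2 + x + 1 remains irreducible over Q(∛1049) and [Q(∛1049, ω) : Q(∛1049)] = 2. By the tower law, [Q(∛1049, ω) : Q] = 3 · 2 = 6. (In fact Q(∛1049, ω) is the splitting field of x^3 - 1049 over Q.)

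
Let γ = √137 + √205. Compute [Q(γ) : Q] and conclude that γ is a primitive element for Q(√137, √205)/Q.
[Q(γ) : Q] = 4 (equivalently, Q(γ) = Q(√137, √205))

Obviously Q(γ) ⊆ Q(√137, √205), and [Q(√137, √205):Q] = 4 (since 137, 205 are distinct squarefree integers > 1 with 28085 not a perfect square). To show equality we compute the minimal polynomial of γ. From γ = √137 + √205: γ^2 = 137 + 2√(28085) + 205 = 342 + 2√(28085), so γ^2 - 342 = 2√(28085); squaring, (γ^2 - 342)^2 = 4·28085, i.e. γ^4 - 684γ^2 + 116964 - 112340 = 0, i.e. γ^4 - 684γ^2 + 4624 = 0. So γ is a root of x^4 - 684x^2 + 4624. This polynomial is irreducible over Q: it has no rational root (each ±√137 ± √205 is irrational), and any factorization into two quadratics over Q would force √(28085) ∈ Q (pairing opposite roots) or √137, √205 ∈ Q (other pairings), all impossible. Hence [Q(γ):Q] = 4 = [Q(√137, √205):Q], so Q(γ) = Q(√137, √205).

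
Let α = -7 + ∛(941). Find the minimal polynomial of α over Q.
m_α(x) = x^3 + 21x^2 + 147x - 598

Set β = α + 7 = ∛(941), so β^3 = 941. Then (α + 7)^3 - 941 = 0, i.e. α is a root of g(x) = (x + 7)^3 - 941 = x^3 + 21x^2 + 147x - 598. Since g(x) = h(x + 7) where h(x) = x^3 - 941, and h is irreducible over Q (because 941 is not a perfect cube, so h has no rational root, and a monic cubic with no rational root is irreducible), g is also irreducible (irreducibility is preserved under the substitution x → x + 7). Hence m_α(x) = x^3 + 21x^2 + 147x - 598.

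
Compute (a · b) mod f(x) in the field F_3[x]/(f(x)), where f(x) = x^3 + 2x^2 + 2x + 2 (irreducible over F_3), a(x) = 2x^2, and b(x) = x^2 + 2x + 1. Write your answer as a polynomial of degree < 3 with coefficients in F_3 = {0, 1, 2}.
a · b ≡ x^2 + 2x (mod f(x))

Multiply in F_3[x]: a(x)·b(x) = (2x^2)·(x^2 + 2x + 1) = 2x^4 + x^3 + 2x^2. This has degree ≥ 3, so divide by f(x) over F_3: 2x^4 + x^3 + 2x^2 = (2x)·(x^3 + 2x^2 + 2x + 2) + (x^2 + 2x). Hence a·b ≡ x^2 + 2x (mod f). (F_3[x]/(f) is a field with 3^3 = 27 elements since f is irreducible of degree 3.)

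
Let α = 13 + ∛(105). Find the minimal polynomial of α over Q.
m_α(x) = x^3 - 39x^2 + 507x - 2302

Set β = α - 13 = ∛(105), so β^3 = 105. Then (α - 13)^3 - 105 = 0, i.e. α is a root of g(x) = (x - 13)^3 - 105 = x^3 - 39x^2 + 507x - 2302. Since g(x) = h(x - 13) where h(x) = x^3 - 105, and h is irreducible over Q (because 105 is not a perfect cube, so h has no rational root, and a monic cubic with no rational root is irreducible), g is also irreducible (irreducibility is preserved under the substitution x → x - 13). Hence m_α(x) = x^3 - 39x^2 + 507x - 2302.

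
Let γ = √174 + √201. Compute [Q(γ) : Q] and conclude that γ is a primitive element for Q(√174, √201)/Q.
[Q(γ) : Q] = 4 (equivalently, Q(γ) = Q(√174, √201))

Obviously Q(γ) ⊆ Q(√174, √201), and [Q(√174, √201):Q] = 4 (since 174, 201 are distinct squarefree integers > 1 with 34974 not a perfect square). To show equality we compute the minimal polynomial of γ. From γ = √174 + √201: γ^2 = 174 + 2√(34974) + 201 = 375 + 2√(34974), so γ^2 - 375 = 2√(34974); squaring, (γ^2 - 375)^2 = 4·34974, i.e. γ^4 - 750γ^2 + 140625 - 139896 = 0, i.e. γ^4 - 750γ^2 + 729 = 0. So γ is a root of x^4 - 750x^2 + 729. This polynomial is irreducible over Q: it has no rational root (each ±√174 ± √201 is irrational), and any factorization into two quadratics over Q would force √(34974) ∈ Q (pairing opposite roots) or √174, √201 ∈ Q (other pairings), all impossible. Hence [Q(γ):Q] = 4 = [Q(√174, √201):Q], so Q(γ) = Q(√174, √201).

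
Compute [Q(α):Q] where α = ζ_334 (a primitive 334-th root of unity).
[Q(α):Q] = 166

The minimal polynomial of ζ_334 over Q is the 334-th cyclotomic polynomial Φ_334(x), which is irreducible over Q and has degree φ(334) = 166. Hence [Q(α):Q] = φ(334) = 166.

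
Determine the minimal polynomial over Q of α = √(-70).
m_α(x) = x^2 + 70

α satisfies α^2 + 70 = 0, so x^2 + 70 annihilates α. Since d = -70 is squarefree and ≠ 1, it is not a perfect square in Q, so x^2 + 70 has no rational root and is therefore irreducible over Q (a degree-2 polynomial over a field is irreducible iff it has no root). Hence m_α(x) = x^2 + 70.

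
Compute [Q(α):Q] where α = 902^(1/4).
[Q(α):Q] = 4

α is a root of x^4 - 902. By Eisenstein's criterion at the prime p = 2 (which divides the constant term 902 but p^2 = 4 does not, since 902 is squarefree), x^4 - 902 is irreducible over Q. Hence [Q(α):Q] = 4.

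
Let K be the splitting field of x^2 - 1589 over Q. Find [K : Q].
[K : Q] = 2

f(x) = x^2 - 1589 factors as (x - √1589)(x + √1589). The splitting field is K = Q(√1589). Since 1589 is squarefree and > 1, it is not a perfect square, so x^2 - 1589 is irreducible over Q and [Q(√1589) : Q] = 2. Hence [K : Q] = 2.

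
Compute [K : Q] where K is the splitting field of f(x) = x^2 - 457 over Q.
[K : Q] = 2

f(x) = x^2 - 457 factors as (x - √457)(x + √457). The splitting field is K = Q(√457). Since 457 is squarefree and > 1, it is not a perfect square, so x^2 - 457 is irreducible over Q and [Q(√457) : Q] = 2. Hence [K : Q] = 2.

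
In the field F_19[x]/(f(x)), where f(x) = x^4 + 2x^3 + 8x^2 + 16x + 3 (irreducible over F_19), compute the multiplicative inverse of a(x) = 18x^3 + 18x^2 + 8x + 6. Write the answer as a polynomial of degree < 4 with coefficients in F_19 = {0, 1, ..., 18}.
a(x)^(-1) ≡ 12x^3 + 9x^2 + 9x + 5 (mod f(x))

Since f is irreducible over F_19, F_19[x]/(f) is a field and a(x) ≠ 0 has an inverse. Apply the extended Euclidean algorithm to f(x) and a(x) in F_19[x]: f(x) = (18x + 18)·a(x) + (15x^2 + 11x + 9);  a(x) = (5x + 14)·(15x^2 + 11x + 9) + (18x + 13);  (15x^2 + 11x + 9) = (4x + 3)·(18x + 13) + (8). The last nonzero remainder is the constant 8 = gcd(f, a) in F_19. Back-substituting through the division chain expresses 8 = s(x)·a(x) + t(x)·f(x) with s(x) ≡ x^3 + 15x^2 + 15x + 2 (mod f), so (x^3 + 15x^2 + 15x + 2)·a(x) ≡ 8 (mod f). Multiplying by 8^(-1) ≡ 12 in F_19 gives a(x)^(-1) ≡ 12·(x^3 + 15x^2 + 15x + 2) ≡ 12x^3 + 9x^2 + 9x + 5 (mod f). Check: (18x^3 + 18x^2 + 8x + 6)·(12x^3 + 9x^2 + 9x + 5) = 7x^6 + 17x^5 + 2x^4 + 16x^3 + 7x^2 + 18x + 11 ≡ 1 (mod x^4 + 2x^3 + 8x^2 + 16x + 3).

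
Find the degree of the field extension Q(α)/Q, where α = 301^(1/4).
[Q(α):Q] = 4

α is a root of x^4 - 301. By Eisenstein's criterion at the prime p = 7 (which divides the constant term 301 but p^2 = 49 does not, since 301 is squarefree), x^4 - 301 is irreducible over Q. Hence [Q(α):Q] = 4.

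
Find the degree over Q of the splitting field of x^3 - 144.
[K : Q] = 6

The roots of x^3 - 144 are ∛144, ω∛144, ω^2∛144 where ω = e^(2πi/3) is a primitive cube root of unity, so K = Q(∛144, ω). Now [Q(∛144):Q] = 3 (since 144 is not a perfect cube, x^3 - 144 is irreducible) and [Q(ω):Q] = 2. Both 2 and 3 divide [K:Q], and [K:Q] ≤ 3·2 = 6, so [K:Q] = 6. (Equivalently: Q(∛144) ⊂ R but ω ∉ R, so [K : Q(∛144)] = 2.)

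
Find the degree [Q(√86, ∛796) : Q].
[Q(√86, ∛796) : Q] = 6

Let L = Q(√86, ∛796). Since Q(√86) ⊂ L and [Q(√86):Q] = 2, the tower law gives 2 | [L:Q]. Likewise Q(∛796) ⊂ L with [Q(∛796):Q] = 3 (because 796 is not a perfect cube), so 3 | [L:Q]. As gcd(2,3) = 1, [L:Q] is divisible by 6. Conversely L is generated over Q by √86 and ∛796, so [L:Q] ≤ 2·3 = 6. Therefore [Q(√86, ∛796) : Q] = 6.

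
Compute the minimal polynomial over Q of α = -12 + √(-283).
m_α(x) = x^2 + 24x + 427

From α + 12 = √(-283), squaring gives (α + 12)^2 = -283, i.e. α^2 + 24α + 144 = -283, so α^2 + 24α + 427 = 0. The discriminant of x^2 + 24x + 427 is (24)^2 - 4·(427) = 576 - 1708 = -1132, and 4·(-283) is not a perfect square in Q since -283 is squarefree and ≠ 1. Hence x^2 + 24x + 427 is irreducible over Q and is the minimal polynomial of α.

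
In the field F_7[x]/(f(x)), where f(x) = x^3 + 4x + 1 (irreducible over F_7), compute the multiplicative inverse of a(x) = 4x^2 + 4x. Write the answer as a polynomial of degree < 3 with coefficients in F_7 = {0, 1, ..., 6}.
a(x)^(-1) ≡ x^2 + 4x (mod f(x))

Since f is irreducible over F_7, F_7[x]/(f) is a field and a(x) ≠ 0 has an inverse. Apply the extended Euclidean algorithm to f(x) and a(x) in F_7[x]: f(x) = (2x + 5)·a(x) + (5x + 1);  a(x) = (5x + 4)·(5x + 1) + (3). The last nonzero remainder is the constant 3 = gcd(f, a) in F_7. Back-substituting through the division chain expresses 3 = s(x)·a(x) + t(x)·f(x) with s(x) ≡ 3x^2 + 5x (mod f), so (3x^2 + 5x)·a(x) ≡ 3 (mod f). Multiplying by 3^(-1) ≡ 5 in F_7 gives a(x)^(-1) ≡ 5·(3x^2 + 5x) ≡ x^2 + 4x (mod f). Check: (4x^2 + 4x)·(x^2 + 4x) = 4x^4 + 6x^3 + 2x^2 ≡ 1 (mod x^3 + 4x + 1).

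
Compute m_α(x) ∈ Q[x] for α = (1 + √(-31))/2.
m_α(x) = x^2 - x + 8

From 2α - 1 = √(-31), squaring gives (2α - 1)^2 = -31, i.e. 4α^2 - 4α + 1 = -31, so α^2 - α + (1 + 31)/4 = 0. Since -31 ≡ 1 (mod 4), (1 + 31)/4 = 8 ∈ Z. The polynomial x^2 - x + 8 has discriminant 1 - 4·(8) = -31, which is not a perfect square in Q (d = -31 is squarefree and ≠ 1), so x^2 - x + 8 is irreducible over Q. It is the minimal polynomial of α.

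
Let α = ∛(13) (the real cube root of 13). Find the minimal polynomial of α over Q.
m_α(x) = x^3 - 13

α satisfies α^3 = 13, so x^3 - 13 annihilates α. By the rational root test, a rational root p/q (in lowest terms) of x^3 - 13 would satisfy p^3 = 13 q^3, forcing q = 1 and p^3 = 13; but 13 is not a perfect cube, contradiction. A monic cubic over Q with no rational root is irreducible (any nontrivial factorization would include a linear factor). Hence x^3 - 13 is the minimal polynomial of α, and in particular [Q(α):Q] = 3.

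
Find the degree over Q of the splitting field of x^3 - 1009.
[K : Q] = 6

The roots of x^3 - 1009 are ∛1009, ω∛1009, ω^2∛1009 where ω = e^(2πi/3) is a primitive cube root of unity, so K = Q(∛1009, ω). Now [Q(∛1009):Q] = 3 (since 1009 is not a perfect cube, x^3 - 1009 is irreducible) and [Q(ω):Q] = 2. Both 2 and 3 divide [K:Q], and [K:Q] ≤ 3·2 = 6, so [K:Q] = 6. (Equivalently: Q(∛1009) ⊂ R but ω ∉ R, so [K : Q(∛1009)] = 2.)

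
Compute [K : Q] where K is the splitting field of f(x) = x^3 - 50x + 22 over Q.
[K : Q] = 6

By the rational root test, any rational root of the monic integer polynomial f(x) = x^3 - 50x + 22 must be an integer dividing the constant term 22, i.e. one of ±{1, 2, 11, 22}. Evaluating: f(1) = -27, f(-1) = 71, f(2) = -70, f(-2) = 114, f(11) = 803, f(-11) = -759, f(22) = 9570, f(-22) = -9526; none is 0, so f has no rational root and is therefore irreducible over Q (a cubic with no linear factor over a field is irreducible). For an irreducible cubic, the Galois group is A_3 or S_3 according as the discriminant disc(f) = -4a^3 - 27b^2 = -4·(-50)^3 - 27·(22)^2 = 486932 is or is not a square in Q. Here disc(f) = 486932 is not a perfect square in Q, so the Galois group of f over Q is not contained in A_3 and must be all of S_3. The splitting field has degree |S_3| = 6 over Q, so [K : Q] = 6.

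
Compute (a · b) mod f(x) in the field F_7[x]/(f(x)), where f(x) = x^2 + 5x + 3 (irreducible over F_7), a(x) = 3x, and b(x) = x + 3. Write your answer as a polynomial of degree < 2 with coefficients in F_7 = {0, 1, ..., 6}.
a · b ≡ x + 5 (mod f(x))

Multiply in F_7[x]: a(x)·b(x) = (3x)·(x + 3) = 3x^2 + 2x. This has degree ≥ 2, so divide by f(x) over F_7: 3x^2 + 2x = (3)·(x^2 + 5x + 3) + (x + 5). Hence a·b ≡ x + 5 (mod f). (F_7[x]/(f) is a field with 7^2 = 49 elements since f is irreducible of degree 2.)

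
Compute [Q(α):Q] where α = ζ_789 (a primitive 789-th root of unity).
[Q(α):Q] = 524

The minimal polynomial of ζ_789 over Q is the 789-th cyclotomic polynomial Φ_789(x), which is irreducible over Q and has degree φ(789) = 524. Hence [Q(α):Q] = φ(789) = 524.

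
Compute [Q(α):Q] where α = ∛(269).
[Q(α):Q] = 3

The minimal polynomial of α is x^3 - 269, irreducible over Q since 269 is not a perfect cube (so x^3 - 269 has no rational root). Hence [Q(α):Q] = deg(m_α) = 3.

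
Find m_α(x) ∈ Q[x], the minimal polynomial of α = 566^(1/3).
m_α(x) = x^3 - 566

α satisfies α^3 = 566, so x^3 - 566 annihilates α. By the rational root test, a rational root p/q (in lowest terms) of x^3 - 566 would satisfy p^3 = 566 q^3, forcing q = 1 and p^3 = 566; but 566 is not a perfect cube, contradiction. A monic cubic over Q with no rational root is irreducible (any nontrivial factorization would include a linear factor). Hence x^3 - 566 is the minimal polynomial of α, and in particular [Q(α):Q] = 3.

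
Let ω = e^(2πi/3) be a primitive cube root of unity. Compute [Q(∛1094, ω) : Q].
[Q(∛1094, ω) : Q] = 6

[Q(∛1094):Q] = 3 (min poly x^3 - 1094, irreducible since 1094 is not a perfect cube). [Q(ω):Q] = 2 (min poly x^2 + x + 1). Since Q(∛1094) ⊂ R and ω ∉ R, we have ω ∉ Q(∛1094), so x^2 + x + 1 remains irreducible over Q(∛1094) and [Q(∛1094, ω) : Q(∛1094)] = 2. By the tower law, [Q(∛1094, ω) : Q] = 3 · 2 = 6. (In fact Q(∛1094, ω) is the splitting field of x^3 - 1094 over Q.)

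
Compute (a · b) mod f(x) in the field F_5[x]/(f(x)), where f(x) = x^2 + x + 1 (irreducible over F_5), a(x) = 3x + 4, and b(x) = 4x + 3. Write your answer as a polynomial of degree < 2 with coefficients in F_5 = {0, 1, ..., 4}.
a · b ≡ 3x (mod f(x))

Multiply in F_5[x]: a(x)·b(x) = (3x + 4)·(4x + 3) = 2x^2 + 2. This has degree ≥ 2, so divide by f(x) over F_5: 2x^2 + 2 = (2)·(x^2 + x + 1) + (3x). Hence a·b ≡ 3x (mod f). (F_5[x]/(f) is a field with 5^2 = 25 elements since f is irreducible of degree 2.)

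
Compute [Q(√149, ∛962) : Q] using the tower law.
[Q(√149, ∛962) : Q] = 6

Let L = Q(√149, ∛962). Since Q(√149) ⊂ L and [Q(√149):Q] = 2, the tower law gives 2 | [L:Q]. Likewise Q(∛962) ⊂ L with [Q(∛962):Q] = 3 (because 962 is not a perfect cube), so 3 | [L:Q]. As gcd(2,3) = 1, [L:Q] is divisible by 6. Conversely L is generated over Q by √149 and ∛962, so [L:Q] ≤ 2·3 = 6. Therefore [Q(√149, ∛962) : Q] = 6.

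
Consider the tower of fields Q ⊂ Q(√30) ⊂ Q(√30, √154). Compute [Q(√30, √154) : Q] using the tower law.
[Q(√30, √154) : Q] = 4

[Q(√30):Q] = 2 (min poly x^2 - 30, irreducible since 30 is squarefree > 1). For the top step, suppose √154 ∈ Q(√30), say √154 = c + d√30 with c, d ∈ Q. Squaring: 154 = c^2 + 30d^2 + 2cd√30. Since √30 ∉ Q this forces 2cd = 0. If d = 0 then √154 = c ∈ Q, contradicting 154 squarefree > 1. If c = 0 then 154 = 30d^2, so 30·154 = (30d)^2 is a perfect square in Q — but 30·154 = 4620 is not a perfect square (since 30 and 154 are distinct squarefree integers). Contradiction. Hence √154 ∉ Q(√30), so x^2 - 154 stays irreducible over Q(√30) and [Q(√30, √154) : Q(√30)] = 2. By the tower law, [Q(√30, √154) : Q] = 2 · 2 = 4.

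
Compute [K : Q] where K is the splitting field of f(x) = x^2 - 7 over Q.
[K : Q] = 2

f(x) = x^2 - 7 factors as (x - √7)(x + √7). The splitting field is K = Q(√7). Since 7 is squarefree and > 1, it is not a perfect square, so x^2 - 7 is irreducible over Q and [Q(√7) : Q] = 2. Hence [K : Q] = 2.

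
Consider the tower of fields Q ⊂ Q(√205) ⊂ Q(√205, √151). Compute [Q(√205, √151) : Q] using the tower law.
[Q(√205, √151) : Q] = 4

[Q(√205):Q] = 2 (min poly x^2 - 205, irreducible since 205 is squarefree > 1). For the top step, suppose √151 ∈ Q(√205), say √151 = c + d√205 with c, d ∈ Q. Squaring: 151 = c^2 + 205d^2 + 2cd√205. Since √205 ∉ Q this forces 2cd = 0. If d = 0 then √151 = c ∈ Q, contradicting 151 squarefree > 1. If c = 0 then 151 = 205d^2, so 205·151 = (205d)^2 is a perfect square in Q — but 205·151 = 30955 is not a perfect square (since 205 and 151 are distinct squarefree integers). Contradiction. Hence √151 ∉ Q(√205), so x^2 - 151 stays irreducible over Q(√205) and [Q(√205, √151) : Q(√205)] = 2. By the tower law, [Q(√205, √151) : Q] = 2 · 2 = 4.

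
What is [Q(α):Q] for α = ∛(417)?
[Q(α):Q] = 3

The minimal polynomial of α is x^3 - 417, irreducible over Q since 417 is not a perfect cube (so x^3 - 417 has no rational root). Hence [Q(α):Q] = deg(m_α) = 3.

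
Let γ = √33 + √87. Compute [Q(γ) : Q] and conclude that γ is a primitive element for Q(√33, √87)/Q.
[Q(γ) : Q] = 4 (equivalently, Q(γ) = Q(√33, √87))

Obviously Q(γ) ⊆ Q(√33, √87), and [Q(√33, √87):Q] = 4 (since 33, 87 are distinct squarefree integers > 1 with 2871 not a perfect square). To show equality we compute the minimal polynomial of γ. From γ = √33 + √87: γ^2 = 33 + 2√(2871) + 87 = 120 + 2√(2871), so γ^2 - 120 = 2√(2871); squaring, (γ^2 - 120)^2 = 4·2871, i.e. γ^4 - 240γ^2 + 14400 - 11484 = 0, i.e. γ^4 - 240γ^2 + 2916 = 0. So γ is a root of x^4 - 240x^2 + 2916. This polynomial is irreducible over Q: it has no rational root (each ±√33 ± √87 is irrational), and any factorization into two quadratics over Q would force √(2871) ∈ Q (pairing opposite roots) or √33, √87 ∈ Q (other pairings), all impossible. Hence [Q(γ):Q] = 4 = [Q(√33, √87):Q], so Q(γ) = Q(√33, √87).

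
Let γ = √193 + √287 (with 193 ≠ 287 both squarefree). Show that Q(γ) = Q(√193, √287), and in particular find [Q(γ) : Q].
[Q(γ) : Q] = 4 (equivalently, Q(γ) = Q(√193, √287))

Obviously Q(γ) ⊆ Q(√193, √287), and [Q(√193, √287):Q] = 4 (since 193, 287 are distinct squarefree integers > 1 with 55391 not a perfect square). To show equality we compute the minimal polynomial of γ. From γ = √193 + √287: γ^2 = 193 + 2√(55391) + 287 = 480 + 2√(55391), so γ^2 - 480 = 2√(55391); squaring, (γ^2 - 480)^2 = 4·55391, i.e. γ^4 - 960γ^2 + 230400 - 221564 = 0, i.e. γ^4 - 960γ^2 + 8836 = 0. So γ is a root of x^4 - 960x^2 + 8836. This polynomial is irreducible over Q: it has no rational root (each ±√193 ± √287 is irrational), and any factorization into two quadratics over Q would force √(55391) ∈ Q (pairing opposite roots) or √193, √287 ∈ Q (other pairings), all impossible. Hence [Q(γ):Q] = 4 = [Q(√193, √287):Q], so Q(γ) = Q(√193, √287).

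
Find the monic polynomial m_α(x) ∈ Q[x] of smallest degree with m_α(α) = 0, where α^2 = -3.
m_α(x) = x^2 + 3

α satisfies α^2 + 3 = 0, so x^2 + 3 annihilates α. Since d = -3 is squarefree and ≠ 1, it is not a perfect square in Q, so x^2 + 3 has no rational root and is therefore irreducible over Q (a degree-2 polynomial over a field is irreducible iff it has no root). Hence m_α(x) = x^2 + 3.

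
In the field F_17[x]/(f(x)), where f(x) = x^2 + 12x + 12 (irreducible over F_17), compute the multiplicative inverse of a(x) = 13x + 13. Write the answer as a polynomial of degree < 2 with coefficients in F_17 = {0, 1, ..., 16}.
a(x)^(-1) ≡ 13x + 7 (mod f(x))

Since f is irreducible over F_17, F_17[x]/(f) is a field and a(x) ≠ 0 has an inverse. Apply the extended Euclidean algorithm to f(x) and a(x) in F_17[x]: f(x) = (4x + 10)·a(x) + (1). The last nonzero remainder is the constant 1 = gcd(f, a) in F_17. Back-substituting through the division chain expresses 1 = s(x)·a(x) + t(x)·f(x) with s(x) ≡ 13x + 7 (mod f), so a(x)^(-1) ≡ s(x) = 13x + 7 (mod f). Check: (13x + 13)·(13x + 7) = 16x^2 + 5x + 6 ≡ 1 (mod x^2 + 12x + 12).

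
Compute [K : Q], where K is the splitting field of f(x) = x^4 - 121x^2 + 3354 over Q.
[K : Q] = 4

Solving the quadratic in x^2: x^2 = (121 ± √(121^2 - 4·3354))/2 = (121 ± √1225)/2 = (121 ± 35)/2, giving x^2 = 78 or x^2 = 43. So f(x) = (x^2 - 78)(x^2 - 43) and the roots of f are ±√78, ±√43. Hence the splitting field is K = Q(√78, √43). Since 78 and 43 are distinct squarefree integers > 1, their product 3354 is not a perfect square, so √43 ∉ Q(√78). By the tower law [K:Q] = [Q(√78,√43):Q(√78)] · [Q(√78):Q] = 2 · 2 = 4.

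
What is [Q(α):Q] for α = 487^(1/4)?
[Q(α):Q] = 4

α is a root of x^4 - 487. By Eisenstein's criterion at the prime p = 487 (which divides the constant term 487 but p^2 = 237169 does not, since 487 is squarefree), x^4 - 487 is irreducible over Q. Hence [Q(α):Q] = 4.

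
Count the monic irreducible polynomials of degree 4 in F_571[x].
There are 26575601910 monic irreducible polynomials of degree 4 over F_571

Each element of F_{571^4} that lies in no proper subfield is a root of exactly one monic irreducible of degree 4 over F_571, and each such polynomial has 4 distinct roots in F_{571^4}. By Möbius inversion the count is N_571(4) = (1/4) Σ_{d|4} μ(4/d) · 571^d = (1/4)(μ(4)·571^1 + μ(2)·571^2 + μ(1)·571^4) = 106302407640/4 = 26575601910.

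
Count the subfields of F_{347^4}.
F_{347^4} has 3 subfields

The subfields of F_{p^n} are exactly the fields F_{p^d} for d | n (each is the fixed field of the unique index-d subgroup of Gal(F_{p^n}/F_p) ≅ Z/nZ). The divisors of n = 4 are {1, 2, 4}, giving 3 subfields: F_{347^1}, F_{347^2}, F_{347^4}.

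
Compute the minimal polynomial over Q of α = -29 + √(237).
m_α(x) = x^2 + 58x + 604

From α + 29 = √(237), squaring gives (α + 29)^2 = 237, i.e. α^2 + 58α + 841 = 237, so α^2 + 58α + 604 = 0. The discriminant of x^2 + 58x + 604 is (58)^2 - 4·(604) = 3364 - 2416 = 948, and 4·(237) is not a perfect square in Q since 237 is squarefree and ≠ 1. Hence x^2 + 58x + 604 is irreducible over Q and is the minimal polynomial of α.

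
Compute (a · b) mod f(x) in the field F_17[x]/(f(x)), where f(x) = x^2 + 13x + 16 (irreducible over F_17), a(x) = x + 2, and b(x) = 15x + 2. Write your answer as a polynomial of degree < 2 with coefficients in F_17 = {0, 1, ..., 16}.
a · b ≡ 7x + 2 (mod f(x))

Multiply in F_17[x]: a(x)·b(x) = (x + 2)·(15x + 2) = 15x^2 + 15x + 4. This has degree ≥ 2, so divide by f(x) over F_17: 15x^2 + 15x + 4 = (15)·(x^2 + 13x + 16) + (7x + 2). Hence a·b ≡ 7x + 2 (mod f). (F_17[x]/(f) is a field with 17^2 = 289 elements since f is irreducible of degree 2.)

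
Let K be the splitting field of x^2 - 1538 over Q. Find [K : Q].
[K : Q] = 2

f(x) = x^2 - 1538 factors as (x - √1538)(x + √1538). The splitting field is K = Q(√1538). Since 1538 is squarefree and > 1, it is not a perfect square, so x^2 - 1538 is irreducible over Q and [Q(√1538) : Q] = 2. Hence [K : Q] = 2.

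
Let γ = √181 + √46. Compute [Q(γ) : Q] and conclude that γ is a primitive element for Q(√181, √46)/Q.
[Q(γ) : Q] = 4 (equivalently, Q(γ) = Q(√181, √46))

Obviously Q(γ) ⊆ Q(√181, √46), and [Q(√181, √46):Q] = 4 (since 181, 46 are distinct squarefree integers > 1 with 8326 not a perfect square). To show equality we compute the minimal polynomial of γ. From γ = √181 + √46: γ^2 = 181 + 2√(8326) + 46 = 227 + 2√(8326), so γ^2 - 227 = 2√(8326); squaring, (γ^2 - 227)^2 = 4·8326, i.e. γ^4 - 454γ^2 + 51529 - 33304 = 0, i.e. γ^4 - 454γ^2 + 18225 = 0. So γ is a root of x^4 - 454x^2 + 18225. This polynomial is irreducible over Q: it has no rational root (each ±√181 ± √46 is irrational), and any factorization into two quadratics over Q would force √(8326) ∈ Q (pairing opposite roots) or √181, √46 ∈ Q (other pairings), all impossible. Hence [Q(γ):Q] = 4 = [Q(√181, √46):Q], so Q(γ) = Q(√181, √46).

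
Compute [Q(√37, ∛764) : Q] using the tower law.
[Q(√37, ∛764) : Q] = 6

Let L = Q(√37, ∛764). Since Q(√37) ⊂ L and [Q(√37):Q] = 2, the tower law gives 2 | [L:Q]. Likewise Q(∛764) ⊂ L with [Q(∛764):Q] = 3 (because 764 is not a perfect cube), so 3 | [L:Q]. As gcd(2,3) = 1, [L:Q] is divisible by 6. Conversely L is generated over Q by √37 and ∛764, so [L:Q] ≤ 2·3 = 6. Therefore [Q(√37, ∛764) : Q] = 6.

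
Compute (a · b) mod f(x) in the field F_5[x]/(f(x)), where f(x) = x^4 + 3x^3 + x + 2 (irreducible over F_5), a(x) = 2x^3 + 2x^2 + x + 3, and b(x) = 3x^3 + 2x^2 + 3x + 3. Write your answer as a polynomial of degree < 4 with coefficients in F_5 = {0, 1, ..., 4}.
a · b ≡ x^3 + x^2 + x (mod f(x))

Multiply in F_5[x]: a(x)·b(x) = (2x^3 + 2x^2 + x + 3)·(3x^3 + 2x^2 + 3x + 3) = x^6 + 3x^4 + 3x^3 + 2x + 4. This has degree ≥ 4, so divide by f(x) over F_5: x^6 + 3x^4 + 3x^3 + 2x + 4 = (x^2 + 2x + 2)·(x^4 + 3x^3 + x + 2) + (x^3 + x^2 + x). Hence a·b ≡ x^3 + x^2 + x (mod f). (F_5[x]/(f) is a field with 5^4 = 625 elements since f is irreducible of degree 4.)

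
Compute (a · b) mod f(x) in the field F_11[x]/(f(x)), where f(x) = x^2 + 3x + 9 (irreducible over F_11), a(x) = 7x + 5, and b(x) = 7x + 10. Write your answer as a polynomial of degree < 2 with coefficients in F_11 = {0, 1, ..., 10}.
a · b ≡ 2x + 5 (mod f(x))

Multiply in F_11[x]: a(x)·b(x) = (7x + 5)·(7x + 10) = 5x^2 + 6x + 6. This has degree ≥ 2, so divide by f(x) over F_11: 5x^2 + 6x + 6 = (5)·(x^2 + 3x + 9) + (2x + 5). Hence a·b ≡ 2x + 5 (mod f). (F_11[x]/(f) is a field with 11^2 = 121 elements since f is irreducible of degree 2.)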